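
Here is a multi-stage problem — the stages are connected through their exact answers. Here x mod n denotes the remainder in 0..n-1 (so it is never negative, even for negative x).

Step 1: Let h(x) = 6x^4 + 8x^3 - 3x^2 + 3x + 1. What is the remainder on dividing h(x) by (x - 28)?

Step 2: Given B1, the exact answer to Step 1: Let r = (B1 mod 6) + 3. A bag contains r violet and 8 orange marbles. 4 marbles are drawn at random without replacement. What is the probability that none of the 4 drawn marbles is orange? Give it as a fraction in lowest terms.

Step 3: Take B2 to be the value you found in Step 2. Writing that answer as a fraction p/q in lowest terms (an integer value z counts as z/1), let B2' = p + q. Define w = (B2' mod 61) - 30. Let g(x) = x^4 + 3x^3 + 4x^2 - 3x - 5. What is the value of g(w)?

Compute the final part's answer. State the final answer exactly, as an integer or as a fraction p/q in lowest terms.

13365

Step 1: remainder = value at the root: 6*(28)^4 + 8*(28)^3 - 3*(28)^2 + 3*(28)^1 + 1 = (3687936) + (175616) + (-2352) + (84) + (1) = 3861285; answer 3861285
Step 2: B1 = 3861285; r = 6; total draws C(14,4) = 1001; favorable C(6,4) = 15; P = 15/1001; answer 15/1001
Step 3: B2 = 15/1001; threaded value p + q = 1016; w = 10; 1*(10)^4 + 3*(10)^3 + 4*(10)^2 - 3*(10)^1 - 5 = (10000) + (3000) + (400) + (-30) + (-5) = 13365; answer 13365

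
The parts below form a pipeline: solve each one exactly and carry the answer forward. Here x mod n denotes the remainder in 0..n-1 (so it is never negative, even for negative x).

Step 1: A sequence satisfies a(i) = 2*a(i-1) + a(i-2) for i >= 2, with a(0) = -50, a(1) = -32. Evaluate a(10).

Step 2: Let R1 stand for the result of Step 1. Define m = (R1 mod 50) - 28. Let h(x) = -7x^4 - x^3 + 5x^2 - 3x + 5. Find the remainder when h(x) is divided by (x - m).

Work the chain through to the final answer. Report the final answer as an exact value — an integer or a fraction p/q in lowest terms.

Step 1: a(2) = 2*(-32) + 1*(-50) = -114; iterating: a(2)=-114, a(3)=-260, a(4)=-634, a(5)=-1528, a(6)=-3690, a(7)=-8908, a(8)=-21506, a(9)=-51920, a(10)=-125346; answer -125346
Step 2: R1 = -125346; m = -24; remainder = value at the root: -7*(-24)^4 - 1*(-24)^3 + 5*(-24)^2 - 3*(-24)^1 + 5 = (-2322432) + (13824) + (2880) + (72) + (5) = -2305651; answer -2305651

-2305651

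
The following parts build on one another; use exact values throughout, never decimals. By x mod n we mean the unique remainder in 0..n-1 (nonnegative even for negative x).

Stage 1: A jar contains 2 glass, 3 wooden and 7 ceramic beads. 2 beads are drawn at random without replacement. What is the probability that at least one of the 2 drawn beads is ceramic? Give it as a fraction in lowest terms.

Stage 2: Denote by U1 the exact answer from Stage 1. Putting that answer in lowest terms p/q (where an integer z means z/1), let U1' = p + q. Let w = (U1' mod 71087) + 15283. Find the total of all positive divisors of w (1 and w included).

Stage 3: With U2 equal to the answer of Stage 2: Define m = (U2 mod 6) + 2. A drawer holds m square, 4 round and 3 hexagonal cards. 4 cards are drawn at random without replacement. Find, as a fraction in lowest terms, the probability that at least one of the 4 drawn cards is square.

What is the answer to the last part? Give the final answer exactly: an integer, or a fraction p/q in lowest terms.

13/18

Stage 1: total draws C(12,2) = 66; complement C(5,2) = 10; favorable 66 - 10 = 56; P = 28/33; answer 28/33
Stage 2: U1 = 28/33; threaded value p + q = 61; w = 15344; 15344 = 2^4 * 7 * 137; sigma = (1 + 2 + 4 + 8 + 16) * (1 + 7) * (1 + 137) = 31 * 8 * 138 = 34224; answer 34224
Stage 3: U2 = 34224; m = 2; total draws C(9,4) = 126; complement C(7,4) = 35; favorable 126 - 35 = 91; P = 13/18; answer 13/18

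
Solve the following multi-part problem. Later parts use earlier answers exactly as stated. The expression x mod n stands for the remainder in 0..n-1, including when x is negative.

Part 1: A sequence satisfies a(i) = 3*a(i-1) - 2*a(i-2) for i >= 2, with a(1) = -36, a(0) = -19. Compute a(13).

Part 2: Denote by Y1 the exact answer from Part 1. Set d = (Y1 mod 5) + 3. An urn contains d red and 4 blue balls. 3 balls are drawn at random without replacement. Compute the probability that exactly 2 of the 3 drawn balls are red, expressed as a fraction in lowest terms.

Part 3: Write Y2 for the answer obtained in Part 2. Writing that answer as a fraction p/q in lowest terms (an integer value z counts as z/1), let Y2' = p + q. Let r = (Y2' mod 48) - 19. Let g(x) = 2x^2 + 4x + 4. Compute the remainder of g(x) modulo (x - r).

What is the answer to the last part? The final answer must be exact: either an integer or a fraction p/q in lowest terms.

580

Part 1: a(2) = 3*(-36) - 2*(-19) = -70; iterating: a(2)=-70, a(3)=-138, a(4)=-274, a(5)=-546, a(6)=-1090, a(7)=-2178, a(8)=-4354, a(9)=-8706, a(10)=-17410, a(11)=-34818, a(12)=-69634, a(13)=-139266; answer -139266
Part 2: Y1 = -139266; d = 7; total draws C(11,3) = 165; favorable C(7,2)*C(4,1) = 84; P = 28/55; answer 28/55
Part 3: Y2 = 28/55; threaded value p + q = 83; r = 16; remainder = value at the root: 2*(16)^2 + 4*(16)^1 + 4 = (512) + (64) + (4) = 580; answer 580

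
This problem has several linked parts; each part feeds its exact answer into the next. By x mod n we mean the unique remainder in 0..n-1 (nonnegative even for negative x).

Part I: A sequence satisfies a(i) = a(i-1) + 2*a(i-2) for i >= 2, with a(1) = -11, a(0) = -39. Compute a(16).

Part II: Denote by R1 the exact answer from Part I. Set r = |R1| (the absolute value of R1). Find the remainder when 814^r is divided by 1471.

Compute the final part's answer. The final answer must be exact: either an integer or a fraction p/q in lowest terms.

Part I: a(2) = 1*(-11) + 2*(-39) = -89; iterating: a(2)=-89, a(3)=-111, a(4)=-289, a(5)=-511, a(6)=-1089, a(7)=-2111, a(8)=-4289, a(9)=-8511, a(10)=-17089, a(11)=-34111, a(12)=-68289, a(13)=-136511, a(14)=-273089, a(15)=-546111, a(16)=-1092289; answer -1092289
Part II: R1 = -1092289; r = 1092289; squarings mod 1471: 814^1=814, 814^2=646, 814^4=1023, 814^8=648, 814^16=669, 814^32=377, 814^64=913, 814^128=983, 814^256=1313, 814^512=1428, 814^1024=378, 814^2048=197, 814^4096=563, 814^8192=704, 814^16384=1360, 814^32768=553, 814^65536=1312, 814^131072=274, 814^262144=55, 814^524288=83, 814^1048576=1005; 814^1092289 = 814^1 * 814^64 * 814^128 * 814^512 * 814^2048 * 814^8192 * 814^32768 * 814^1048576 = 810 (mod 1471); answer 810

810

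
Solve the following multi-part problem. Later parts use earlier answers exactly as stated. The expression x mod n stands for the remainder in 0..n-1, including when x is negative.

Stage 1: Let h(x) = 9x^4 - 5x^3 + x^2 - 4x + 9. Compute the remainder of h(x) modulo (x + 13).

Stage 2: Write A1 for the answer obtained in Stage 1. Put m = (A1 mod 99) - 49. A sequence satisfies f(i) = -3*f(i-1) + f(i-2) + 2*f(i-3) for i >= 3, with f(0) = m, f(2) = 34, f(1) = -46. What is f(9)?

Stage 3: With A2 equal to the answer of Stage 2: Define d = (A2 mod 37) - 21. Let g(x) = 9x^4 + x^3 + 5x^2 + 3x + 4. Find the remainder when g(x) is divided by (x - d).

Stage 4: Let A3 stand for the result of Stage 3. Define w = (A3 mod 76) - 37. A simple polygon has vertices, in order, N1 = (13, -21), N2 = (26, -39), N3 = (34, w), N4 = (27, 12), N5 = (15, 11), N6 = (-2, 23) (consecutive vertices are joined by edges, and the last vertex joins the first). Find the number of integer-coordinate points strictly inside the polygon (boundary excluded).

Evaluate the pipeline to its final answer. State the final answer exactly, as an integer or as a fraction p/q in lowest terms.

982

Stage 1: remainder = value at the root: 9*(-13)^4 - 5*(-13)^3 + 1*(-13)^2 - 4*(-13)^1 + 9 = (257049) + (10985) + (169) + (52) + (9) = 268264; answer 268264
Stage 2: A1 = 268264; m = 24; f(3) = -3*(34) + 1*(-46) + 2*(24) = -100; iterating: f(3)=-100, f(4)=242, f(5)=-758, f(6)=2316, f(7)=-7222, f(8)=22466, f(9)=-69988; answer -69988
Stage 3: A2 = -69988; d = -5; remainder = value at the root: 9*(-5)^4 + 1*(-5)^3 + 5*(-5)^2 + 3*(-5)^1 + 4 = (5625) + (-125) + (125) + (-15) + (4) = 5614; answer 5614
Stage 4: A3 = 5614; w = 29; cross terms: (13*-39 - 26*-21)=39, (26*29 - 34*-39)=2080, (34*12 - 27*29)=-375, (27*11 - 15*12)=117, (15*23 - -2*11)=367, (-2*-21 - 13*23)=-257; twice the area = |1971| = 1971; area = 1971/2; boundary points = 1 + 4 + 1 + 1 + 1 + 1 = 9; strictly interior points = area - boundary/2 + 1 = 982; answer 982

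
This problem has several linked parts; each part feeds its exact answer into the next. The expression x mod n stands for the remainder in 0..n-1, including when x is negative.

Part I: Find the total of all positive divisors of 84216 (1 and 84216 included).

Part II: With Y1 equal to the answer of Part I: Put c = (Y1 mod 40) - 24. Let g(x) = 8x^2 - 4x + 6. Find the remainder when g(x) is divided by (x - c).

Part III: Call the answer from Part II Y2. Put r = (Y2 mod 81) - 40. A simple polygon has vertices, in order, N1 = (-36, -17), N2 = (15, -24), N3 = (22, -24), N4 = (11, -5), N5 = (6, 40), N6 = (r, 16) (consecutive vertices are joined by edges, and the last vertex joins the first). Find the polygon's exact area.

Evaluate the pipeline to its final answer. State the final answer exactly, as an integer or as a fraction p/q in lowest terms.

Part I: 84216 = 2^3 * 3 * 11^2 * 29; sigma = (1 + 2 + 4 + 8) * (1 + 3) * (1 + 11 + 121) * (1 + 29) = 15 * 4 * 133 * 30 = 239400; answer 239400
Part II: Y1 = 239400; c = -24; remainder = value at the root: 8*(-24)^2 - 4*(-24)^1 + 6 = (4608) + (96) + (6) = 4710; answer 4710
Part III: Y2 = 4710; r = -28; cross terms: (-36*-24 - 15*-17)=1119, (15*-24 - 22*-24)=168, (22*-5 - 11*-24)=154, (11*40 - 6*-5)=470, (6*16 - -28*40)=1216, (-28*-17 - -36*16)=1052; twice the area = |4179| = 4179; area = 4179/2; answer 4179/2

4179/2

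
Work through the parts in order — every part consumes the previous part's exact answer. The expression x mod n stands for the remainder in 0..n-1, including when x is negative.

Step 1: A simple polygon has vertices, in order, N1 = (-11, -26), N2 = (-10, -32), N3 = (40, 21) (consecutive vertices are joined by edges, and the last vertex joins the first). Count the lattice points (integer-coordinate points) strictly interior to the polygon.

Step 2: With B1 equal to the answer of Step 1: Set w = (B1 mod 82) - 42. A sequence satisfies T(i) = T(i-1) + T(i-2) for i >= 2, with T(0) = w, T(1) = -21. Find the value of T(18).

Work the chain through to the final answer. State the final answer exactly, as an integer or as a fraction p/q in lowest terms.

-102174

Step 1: cross terms: (-11*-32 - -10*-26)=92, (-10*21 - 40*-32)=1070, (40*-26 - -11*21)=-809; twice the area = |353| = 353; area = 353/2; boundary points = 1 + 1 + 1 = 3; strictly interior points = area - boundary/2 + 1 = 176; answer 176
Step 2: B1 = 176; w = -30; T(2) = 1*(-21) + 1*(-30) = -51; iterating: T(2)=-51, T(3)=-72, T(4)=-123, T(5)=-195, T(6)=-318, T(7)=-513, T(8)=-831, T(9)=-1344, T(10)=-2175, T(11)=-3519, T(12)=-5694, T(13)=-9213, T(14)=-14907, T(15)=-24120, T(16)=-39027, T(17)=-63147, T(18)=-102174; answer -102174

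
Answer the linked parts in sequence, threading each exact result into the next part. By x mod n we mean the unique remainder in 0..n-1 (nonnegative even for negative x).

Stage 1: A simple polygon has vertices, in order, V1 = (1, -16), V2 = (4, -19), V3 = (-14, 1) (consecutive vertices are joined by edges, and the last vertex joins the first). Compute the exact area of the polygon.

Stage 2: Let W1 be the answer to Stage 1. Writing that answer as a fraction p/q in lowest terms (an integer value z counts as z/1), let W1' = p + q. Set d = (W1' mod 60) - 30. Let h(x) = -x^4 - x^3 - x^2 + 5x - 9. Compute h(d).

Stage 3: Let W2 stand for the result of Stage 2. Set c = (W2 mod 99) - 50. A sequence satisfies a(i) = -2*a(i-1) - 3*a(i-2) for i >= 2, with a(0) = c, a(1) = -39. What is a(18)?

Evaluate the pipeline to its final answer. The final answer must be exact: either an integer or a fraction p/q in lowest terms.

-687774

Stage 1: cross terms: (1*-19 - 4*-16)=45, (4*1 - -14*-19)=-262, (-14*-16 - 1*1)=223; twice the area = |6| = 6; area = 3; answer 3
Stage 2: W1 = 3; threaded value p + q = 4; d = -26; -1*(-26)^4 - 1*(-26)^3 - 1*(-26)^2 + 5*(-26)^1 - 9 = (-456976) + (17576) + (-676) + (-130) + (-9) = -440215; answer -440215
Stage 3: W2 = -440215; c = -12; a(2) = -2*(-39) - 3*(-12) = 114; iterating: a(2)=114, a(3)=-111, a(4)=-120, a(5)=573, a(6)=-786, a(7)=-147, a(8)=2652, a(9)=-4863, a(10)=1770, a(11)=11049, a(12)=-27408, a(13)=21669, a(14)=38886, a(15)=-142779, a(16)=168900, a(17)=90537, a(18)=-687774; answer -687774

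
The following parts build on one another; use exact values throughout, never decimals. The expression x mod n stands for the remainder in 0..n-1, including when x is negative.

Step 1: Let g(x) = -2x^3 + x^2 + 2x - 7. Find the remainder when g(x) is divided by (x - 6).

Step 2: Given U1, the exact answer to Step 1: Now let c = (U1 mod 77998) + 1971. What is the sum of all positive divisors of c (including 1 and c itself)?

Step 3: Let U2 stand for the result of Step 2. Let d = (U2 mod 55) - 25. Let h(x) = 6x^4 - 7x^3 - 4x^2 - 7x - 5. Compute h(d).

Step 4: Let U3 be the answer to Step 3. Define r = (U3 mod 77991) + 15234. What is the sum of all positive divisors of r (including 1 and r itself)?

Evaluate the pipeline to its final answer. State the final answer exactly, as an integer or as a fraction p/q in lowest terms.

Step 1: remainder = value at the root: -2*(6)^3 + 1*(6)^2 + 2*(6)^1 - 7 = (-432) + (36) + (12) + (-7) = -391; answer -391
Step 2: U1 = -391; c = 79578; 79578 = 2 * 3^2 * 4421; sigma = (1 + 2) * (1 + 3 + 9) * (1 + 4421) = 3 * 13 * 4422 = 172458; answer 172458
Step 3: U2 = 172458; d = 8; 6*(8)^4 - 7*(8)^3 - 4*(8)^2 - 7*(8)^1 - 5 = (24576) + (-3584) + (-256) + (-56) + (-5) = 20675; answer 20675
Step 4: U3 = 20675; r = 35909; 35909 = 149 * 241; sigma = (1 + 149) * (1 + 241) = 150 * 242 = 36300; answer 36300

36300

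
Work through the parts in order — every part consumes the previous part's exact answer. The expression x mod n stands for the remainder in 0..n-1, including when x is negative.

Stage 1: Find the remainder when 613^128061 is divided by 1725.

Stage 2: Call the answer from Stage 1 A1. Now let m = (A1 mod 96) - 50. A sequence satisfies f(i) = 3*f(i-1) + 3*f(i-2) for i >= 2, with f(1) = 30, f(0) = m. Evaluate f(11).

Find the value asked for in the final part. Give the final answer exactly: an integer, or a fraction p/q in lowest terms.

Stage 1: squarings mod 1725: 613^1=613, 613^2=1444, 613^4=1336, 613^8=1246, 613^16=16, 613^32=256, 613^64=1711, 613^128=196, 613^256=466, 613^512=1531, 613^1024=1411, 613^2048=271, 613^4096=991, 613^8192=556, 613^16384=361, 613^32768=946, 613^65536=1366; 613^128061 = 613^1 * 613^4 * 613^8 * 613^16 * 613^32 * 613^1024 * 613^4096 * 613^8192 * 613^16384 * 613^32768 * 613^65536 = 388 (mod 1725); answer 388
Stage 2: A1 = 388; m = -46; f(2) = 3*(30) + 3*(-46) = -48; iterating: f(2)=-48, f(3)=-54, f(4)=-306, f(5)=-1080, f(6)=-4158, f(7)=-15714, f(8)=-59616, f(9)=-225990, f(10)=-856818, f(11)=-3248424; answer -3248424

-3248424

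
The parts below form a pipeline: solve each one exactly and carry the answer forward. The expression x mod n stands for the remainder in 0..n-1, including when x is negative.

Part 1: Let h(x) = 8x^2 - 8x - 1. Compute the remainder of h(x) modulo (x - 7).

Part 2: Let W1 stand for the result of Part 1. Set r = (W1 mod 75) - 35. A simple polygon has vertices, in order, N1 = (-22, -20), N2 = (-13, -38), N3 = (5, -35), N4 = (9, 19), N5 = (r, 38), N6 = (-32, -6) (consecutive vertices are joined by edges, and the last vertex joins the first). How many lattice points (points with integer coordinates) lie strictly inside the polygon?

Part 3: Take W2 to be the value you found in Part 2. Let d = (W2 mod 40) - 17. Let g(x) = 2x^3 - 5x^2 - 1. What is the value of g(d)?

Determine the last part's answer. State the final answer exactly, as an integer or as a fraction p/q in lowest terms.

Part 1: remainder = value at the root: 8*(7)^2 - 8*(7)^1 - 1 = (392) + (-56) + (-1) = 335; answer 335
Part 2: W1 = 335; r = 0; cross terms: (-22*-38 - -13*-20)=576, (-13*-35 - 5*-38)=645, (5*19 - 9*-35)=410, (9*38 - 0*19)=342, (0*-6 - -32*38)=1216, (-32*-20 - -22*-6)=508; twice the area = |3697| = 3697; area = 3697/2; boundary points = 9 + 3 + 2 + 1 + 4 + 2 = 21; strictly interior points = area - boundary/2 + 1 = 1839; answer 1839
Part 3: W2 = 1839; d = 22; 2*(22)^3 - 5*(22)^2 - 1 = (21296) + (-2420) + (-1) = 18875; answer 18875

18875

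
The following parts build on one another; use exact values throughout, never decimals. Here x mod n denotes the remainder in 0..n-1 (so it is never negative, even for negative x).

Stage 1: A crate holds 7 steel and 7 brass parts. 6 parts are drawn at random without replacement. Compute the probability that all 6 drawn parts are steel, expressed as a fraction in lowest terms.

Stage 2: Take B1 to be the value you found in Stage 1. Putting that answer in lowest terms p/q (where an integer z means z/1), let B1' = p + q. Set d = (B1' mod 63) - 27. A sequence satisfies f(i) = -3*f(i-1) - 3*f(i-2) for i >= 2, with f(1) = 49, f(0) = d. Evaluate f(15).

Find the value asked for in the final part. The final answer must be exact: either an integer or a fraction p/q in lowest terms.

378351

Stage 1: total draws C(14,6) = 3003; favorable C(7,6) = 7; P = 1/429; answer 1/429
Stage 2: B1 = 1/429; threaded value p + q = 430; d = 25; f(2) = -3*(49) - 3*(25) = -222; iterating: f(2)=-222, f(3)=519, f(4)=-891, f(5)=1116, f(6)=-675, f(7)=-1323, f(8)=5994, f(9)=-14013, f(10)=24057, f(11)=-30132, f(12)=18225, f(13)=35721, f(14)=-161838, f(15)=378351; answer 378351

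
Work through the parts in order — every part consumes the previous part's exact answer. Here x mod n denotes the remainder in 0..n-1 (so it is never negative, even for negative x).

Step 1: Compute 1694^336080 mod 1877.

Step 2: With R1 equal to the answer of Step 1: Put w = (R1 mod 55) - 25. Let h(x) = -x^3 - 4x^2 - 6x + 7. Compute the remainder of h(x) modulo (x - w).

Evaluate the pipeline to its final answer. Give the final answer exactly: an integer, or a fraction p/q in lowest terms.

Step 1: squarings mod 1877: 1694^1=1694, 1694^2=1580, 1694^4=1867, 1694^8=100, 1694^16=615, 1694^32=948, 1694^64=1498, 1694^128=989, 1694^256=204, 1694^512=322, 1694^1024=449, 1694^2048=762, 1694^4096=651, 1694^8192=1476, 1694^16384=1256, 1694^32768=856, 1694^65536=706, 1694^131072=1031, 1694^262144=579; 1694^336080 = 1694^16 * 1694^64 * 1694^128 * 1694^8192 * 1694^65536 * 1694^262144 = 1113 (mod 1877); answer 1113
Step 2: R1 = 1113; w = -12; remainder = value at the root: -1*(-12)^3 - 4*(-12)^2 - 6*(-12)^1 + 7 = (1728) + (-576) + (72) + (7) = 1231; answer 1231

1231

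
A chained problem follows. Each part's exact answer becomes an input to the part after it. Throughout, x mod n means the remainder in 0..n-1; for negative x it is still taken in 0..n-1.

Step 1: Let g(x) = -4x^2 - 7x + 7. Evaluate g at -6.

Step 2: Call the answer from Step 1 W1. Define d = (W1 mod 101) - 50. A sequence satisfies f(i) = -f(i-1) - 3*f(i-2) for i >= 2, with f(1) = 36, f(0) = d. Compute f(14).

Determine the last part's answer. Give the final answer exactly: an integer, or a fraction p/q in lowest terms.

-40224

Step 1: -4*(-6)^2 - 7*(-6)^1 + 7 = (-144) + (42) + (7) = -95; answer -95
Step 2: W1 = -95; d = -44; f(2) = -1*(36) - 3*(-44) = 96; iterating: f(2)=96, f(3)=-204, f(4)=-84, f(5)=696, f(6)=-444, f(7)=-1644, f(8)=2976, f(9)=1956, f(10)=-10884, f(11)=5016, f(12)=27636, f(13)=-42684, f(14)=-40224; answer -40224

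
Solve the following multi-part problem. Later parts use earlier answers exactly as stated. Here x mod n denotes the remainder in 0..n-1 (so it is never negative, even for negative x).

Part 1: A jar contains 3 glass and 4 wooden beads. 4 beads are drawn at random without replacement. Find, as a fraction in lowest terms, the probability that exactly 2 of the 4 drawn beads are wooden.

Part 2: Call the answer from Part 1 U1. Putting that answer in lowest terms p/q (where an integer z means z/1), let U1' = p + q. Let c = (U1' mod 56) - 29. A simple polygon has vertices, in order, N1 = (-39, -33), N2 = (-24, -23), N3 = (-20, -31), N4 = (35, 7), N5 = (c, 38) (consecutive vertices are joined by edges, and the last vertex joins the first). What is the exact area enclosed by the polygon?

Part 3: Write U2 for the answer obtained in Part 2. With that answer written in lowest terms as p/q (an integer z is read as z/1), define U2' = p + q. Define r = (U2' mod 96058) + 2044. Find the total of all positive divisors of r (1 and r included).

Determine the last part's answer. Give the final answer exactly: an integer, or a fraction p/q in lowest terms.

5832

Part 1: total draws C(7,4) = 35; favorable C(4,2)*C(3,2) = 18; P = 18/35; answer 18/35
Part 2: U1 = 18/35; threaded value p + q = 53; c = 24; cross terms: (-39*-23 - -24*-33)=105, (-24*-31 - -20*-23)=284, (-20*7 - 35*-31)=945, (35*38 - 24*7)=1162, (24*-33 - -39*38)=690; twice the area = |3186| = 3186; area = 1593; answer 1593
Part 3: U2 = 1593; threaded value p + q = 1594; r = 3638; 3638 = 2 * 17 * 107; sigma = (1 + 2) * (1 + 17) * (1 + 107) = 3 * 18 * 108 = 5832; answer 5832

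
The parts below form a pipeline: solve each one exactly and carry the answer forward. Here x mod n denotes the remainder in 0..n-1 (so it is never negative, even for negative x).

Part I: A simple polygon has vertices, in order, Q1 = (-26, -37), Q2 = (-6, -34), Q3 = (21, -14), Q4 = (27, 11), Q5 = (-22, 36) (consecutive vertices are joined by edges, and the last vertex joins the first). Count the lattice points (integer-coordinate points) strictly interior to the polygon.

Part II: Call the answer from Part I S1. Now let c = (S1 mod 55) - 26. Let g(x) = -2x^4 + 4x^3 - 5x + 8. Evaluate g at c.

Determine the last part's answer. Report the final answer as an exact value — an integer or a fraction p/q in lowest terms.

-65918

Part I: cross terms: (-26*-34 - -6*-37)=662, (-6*-14 - 21*-34)=798, (21*11 - 27*-14)=609, (27*36 - -22*11)=1214, (-22*-37 - -26*36)=1750; twice the area = |5033| = 5033; area = 5033/2; boundary points = 1 + 1 + 1 + 1 + 1 = 5; strictly interior points = area - boundary/2 + 1 = 2515; answer 2515
Part II: S1 = 2515; c = 14; -2*(14)^4 + 4*(14)^3 - 5*(14)^1 + 8 = (-76832) + (10976) + (-70) + (8) = -65918; answer -65918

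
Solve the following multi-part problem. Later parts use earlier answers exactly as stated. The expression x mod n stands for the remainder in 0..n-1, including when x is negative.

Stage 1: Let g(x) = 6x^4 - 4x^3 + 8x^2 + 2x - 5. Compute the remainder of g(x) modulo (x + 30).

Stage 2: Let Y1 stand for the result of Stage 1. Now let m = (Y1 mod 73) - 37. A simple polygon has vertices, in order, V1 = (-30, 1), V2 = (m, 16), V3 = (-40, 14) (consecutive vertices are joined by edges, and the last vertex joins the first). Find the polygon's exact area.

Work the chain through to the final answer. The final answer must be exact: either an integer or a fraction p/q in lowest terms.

283

Stage 1: remainder = value at the root: 6*(-30)^4 - 4*(-30)^3 + 8*(-30)^2 + 2*(-30)^1 - 5 = (4860000) + (108000) + (7200) + (-60) + (-5) = 4975135; answer 4975135
Stage 2: Y1 = 4975135; m = 2; cross terms: (-30*16 - 2*1)=-482, (2*14 - -40*16)=668, (-40*1 - -30*14)=380; twice the area = |566| = 566; area = 283; answer 283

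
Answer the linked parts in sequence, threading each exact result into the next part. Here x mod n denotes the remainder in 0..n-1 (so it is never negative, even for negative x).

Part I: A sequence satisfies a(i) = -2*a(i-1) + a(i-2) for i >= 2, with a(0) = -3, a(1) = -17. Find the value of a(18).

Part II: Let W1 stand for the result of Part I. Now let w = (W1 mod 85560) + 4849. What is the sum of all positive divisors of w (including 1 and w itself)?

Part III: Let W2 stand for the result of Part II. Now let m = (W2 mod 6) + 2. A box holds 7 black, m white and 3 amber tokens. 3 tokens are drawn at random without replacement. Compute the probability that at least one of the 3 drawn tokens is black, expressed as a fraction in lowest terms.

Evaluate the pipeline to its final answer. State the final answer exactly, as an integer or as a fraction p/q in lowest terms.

Part I: a(2) = -2*(-17) + 1*(-3) = 31; iterating: a(2)=31, a(3)=-79, a(4)=189, a(5)=-457, a(6)=1103, a(7)=-2663, a(8)=6429, a(9)=-15521, a(10)=37471, a(11)=-90463, a(12)=218397, a(13)=-527257, a(14)=1272911, a(15)=-3073079, a(16)=7419069, a(17)=-17911217, a(18)=43241503; answer 43241503
Part II: W1 = 43241503; w = 38552; 38552 = 2^3 * 61 * 79; sigma = (1 + 2 + 4 + 8) * (1 + 61) * (1 + 79) = 15 * 62 * 80 = 74400; answer 74400
Part III: W2 = 74400; m = 2; total draws C(12,3) = 220; complement C(5,3) = 10; favorable 220 - 10 = 210; P = 21/22; answer 21/22

21/22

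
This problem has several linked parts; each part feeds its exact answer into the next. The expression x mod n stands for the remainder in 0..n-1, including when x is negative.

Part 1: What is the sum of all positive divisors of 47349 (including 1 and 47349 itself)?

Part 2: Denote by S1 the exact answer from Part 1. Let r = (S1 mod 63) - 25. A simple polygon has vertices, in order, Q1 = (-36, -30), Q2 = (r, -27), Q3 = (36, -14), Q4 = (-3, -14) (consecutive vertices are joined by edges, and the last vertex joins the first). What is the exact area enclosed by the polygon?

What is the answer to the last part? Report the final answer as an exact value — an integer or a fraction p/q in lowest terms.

Part 1: 47349 = 3^2 * 5261; sigma = (1 + 3 + 9) * (1 + 5261) = 13 * 5262 = 68406; answer 68406
Part 2: S1 = 68406; r = 26; cross terms: (-36*-27 - 26*-30)=1752, (26*-14 - 36*-27)=608, (36*-14 - -3*-14)=-546, (-3*-30 - -36*-14)=-414; twice the area = |1400| = 1400; area = 700; answer 700

700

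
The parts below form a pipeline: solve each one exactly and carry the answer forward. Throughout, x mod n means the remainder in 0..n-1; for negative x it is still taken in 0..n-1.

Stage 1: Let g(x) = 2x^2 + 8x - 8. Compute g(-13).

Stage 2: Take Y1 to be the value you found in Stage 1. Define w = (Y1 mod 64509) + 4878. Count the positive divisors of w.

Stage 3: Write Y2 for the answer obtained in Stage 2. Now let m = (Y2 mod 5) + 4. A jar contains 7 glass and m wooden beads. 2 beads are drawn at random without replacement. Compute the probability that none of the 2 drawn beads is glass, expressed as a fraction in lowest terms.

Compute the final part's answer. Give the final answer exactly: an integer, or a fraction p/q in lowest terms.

Stage 1: 2*(-13)^2 + 8*(-13)^1 - 8 = (338) + (-104) + (-8) = 226; answer 226
Stage 2: Y1 = 226; w = 5104; 5104 = 2^4 * 11 * 29; number of divisors = (4+1) * (1+1) * (1+1) = 20; answer 20
Stage 3: Y2 = 20; m = 4; total draws C(11,2) = 55; favorable C(4,2) = 6; P = 6/55; answer 6/55

6/55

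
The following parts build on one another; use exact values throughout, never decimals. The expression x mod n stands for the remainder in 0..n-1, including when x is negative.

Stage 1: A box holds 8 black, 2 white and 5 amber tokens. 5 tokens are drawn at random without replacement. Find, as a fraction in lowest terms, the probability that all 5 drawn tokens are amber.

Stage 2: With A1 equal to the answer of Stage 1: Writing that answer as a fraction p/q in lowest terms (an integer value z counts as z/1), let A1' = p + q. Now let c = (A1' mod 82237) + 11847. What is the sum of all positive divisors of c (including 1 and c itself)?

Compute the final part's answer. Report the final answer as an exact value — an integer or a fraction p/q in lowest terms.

Stage 1: total draws C(15,5) = 3003; favorable C(5,5) = 1; P = 1/3003; answer 1/3003
Stage 2: A1 = 1/3003; threaded value p + q = 3004; c = 14851; 14851 is prime, so its only divisors are 1 and 14851; sigma = 1 + 14851 = 14852; answer 14852

14852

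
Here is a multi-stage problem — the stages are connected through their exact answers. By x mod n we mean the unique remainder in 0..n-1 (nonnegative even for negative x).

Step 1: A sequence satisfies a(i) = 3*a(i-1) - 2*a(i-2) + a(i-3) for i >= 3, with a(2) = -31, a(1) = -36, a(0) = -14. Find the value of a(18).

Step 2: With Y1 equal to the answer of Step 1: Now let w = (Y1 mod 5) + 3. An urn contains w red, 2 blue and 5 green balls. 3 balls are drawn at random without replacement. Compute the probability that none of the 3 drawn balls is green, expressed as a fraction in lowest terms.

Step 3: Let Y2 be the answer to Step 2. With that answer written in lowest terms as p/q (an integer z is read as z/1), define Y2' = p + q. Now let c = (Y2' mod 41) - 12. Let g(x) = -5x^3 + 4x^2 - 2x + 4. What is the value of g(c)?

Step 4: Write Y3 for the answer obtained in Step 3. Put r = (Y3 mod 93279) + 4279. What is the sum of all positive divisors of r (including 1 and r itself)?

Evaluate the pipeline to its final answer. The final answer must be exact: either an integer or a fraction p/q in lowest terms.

145950

Step 1: a(3) = 3*(-31) - 2*(-36) + 1*(-14) = -35; iterating: a(3)=-35, a(4)=-79, a(5)=-198, a(6)=-471, a(7)=-1096, a(8)=-2544, a(9)=-5911, a(10)=-13741, a(11)=-31945, a(12)=-74264, a(13)=-172643, a(14)=-401346, a(15)=-933016, a(16)=-2168999, a(17)=-5042311, a(18)=-11721951; answer -11721951
Step 2: Y1 = -11721951; w = 7; total draws C(14,3) = 364; favorable C(9,3) = 84; P = 3/13; answer 3/13
Step 3: Y2 = 3/13; threaded value p + q = 16; c = 4; -5*(4)^3 + 4*(4)^2 - 2*(4)^1 + 4 = (-320) + (64) + (-8) + (4) = -260; answer -260
Step 4: Y3 = -260; r = 97298; 97298 = 2 * 48649; sigma = (1 + 2) * (1 + 48649) = 3 * 48650 = 145950; answer 145950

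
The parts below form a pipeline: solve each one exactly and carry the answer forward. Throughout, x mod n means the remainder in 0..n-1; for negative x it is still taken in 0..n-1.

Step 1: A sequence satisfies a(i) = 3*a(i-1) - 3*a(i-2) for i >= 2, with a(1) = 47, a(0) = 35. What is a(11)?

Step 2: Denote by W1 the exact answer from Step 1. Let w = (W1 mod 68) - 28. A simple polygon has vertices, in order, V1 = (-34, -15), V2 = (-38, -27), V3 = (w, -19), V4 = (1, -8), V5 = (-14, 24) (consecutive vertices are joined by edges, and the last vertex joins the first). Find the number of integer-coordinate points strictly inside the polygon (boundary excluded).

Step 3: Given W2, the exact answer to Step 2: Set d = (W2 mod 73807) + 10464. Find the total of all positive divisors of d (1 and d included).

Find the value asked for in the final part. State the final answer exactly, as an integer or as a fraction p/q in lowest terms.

16128

Step 1: a(2) = 3*(47) - 3*(35) = 36; iterating: a(2)=36, a(3)=-33, a(4)=-207, a(5)=-522, a(6)=-945, a(7)=-1269, a(8)=-972, a(9)=891, a(10)=5589, a(11)=14094; answer 14094
Step 2: W1 = 14094; w = -10; cross terms: (-34*-27 - -38*-15)=348, (-38*-19 - -10*-27)=452, (-10*-8 - 1*-19)=99, (1*24 - -14*-8)=-88, (-14*-15 - -34*24)=1026; twice the area = |1837| = 1837; area = 1837/2; boundary points = 4 + 4 + 11 + 1 + 1 = 21; strictly interior points = area - boundary/2 + 1 = 909; answer 909
Step 3: W2 = 909; d = 11373; 11373 = 3 * 17 * 223; sigma = (1 + 3) * (1 + 17) * (1 + 223) = 4 * 18 * 224 = 16128; answer 16128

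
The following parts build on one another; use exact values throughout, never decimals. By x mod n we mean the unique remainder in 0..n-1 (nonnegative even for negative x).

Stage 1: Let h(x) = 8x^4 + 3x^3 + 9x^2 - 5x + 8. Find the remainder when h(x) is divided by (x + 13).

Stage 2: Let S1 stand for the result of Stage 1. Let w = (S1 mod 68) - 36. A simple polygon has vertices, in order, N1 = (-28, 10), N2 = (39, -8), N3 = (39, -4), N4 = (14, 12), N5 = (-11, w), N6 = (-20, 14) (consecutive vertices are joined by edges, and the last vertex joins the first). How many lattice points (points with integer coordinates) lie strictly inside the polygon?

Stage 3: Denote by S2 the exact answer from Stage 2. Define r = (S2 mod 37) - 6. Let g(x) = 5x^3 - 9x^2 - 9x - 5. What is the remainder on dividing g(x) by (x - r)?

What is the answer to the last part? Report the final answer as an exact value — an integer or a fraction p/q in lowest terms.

Stage 1: remainder = value at the root: 8*(-13)^4 + 3*(-13)^3 + 9*(-13)^2 - 5*(-13)^1 + 8 = (228488) + (-6591) + (1521) + (65) + (8) = 223491; answer 223491
Stage 2: S1 = 223491; w = 7; cross terms: (-28*-8 - 39*10)=-166, (39*-4 - 39*-8)=156, (39*12 - 14*-4)=524, (14*7 - -11*12)=230, (-11*14 - -20*7)=-14, (-20*10 - -28*14)=192; twice the area = |922| = 922; area = 461; boundary points = 1 + 4 + 1 + 5 + 1 + 4 = 16; strictly interior points = area - boundary/2 + 1 = 454; answer 454
Stage 3: S2 = 454; r = 4; remainder = value at the root: 5*(4)^3 - 9*(4)^2 - 9*(4)^1 - 5 = (320) + (-144) + (-36) + (-5) = 135; answer 135

135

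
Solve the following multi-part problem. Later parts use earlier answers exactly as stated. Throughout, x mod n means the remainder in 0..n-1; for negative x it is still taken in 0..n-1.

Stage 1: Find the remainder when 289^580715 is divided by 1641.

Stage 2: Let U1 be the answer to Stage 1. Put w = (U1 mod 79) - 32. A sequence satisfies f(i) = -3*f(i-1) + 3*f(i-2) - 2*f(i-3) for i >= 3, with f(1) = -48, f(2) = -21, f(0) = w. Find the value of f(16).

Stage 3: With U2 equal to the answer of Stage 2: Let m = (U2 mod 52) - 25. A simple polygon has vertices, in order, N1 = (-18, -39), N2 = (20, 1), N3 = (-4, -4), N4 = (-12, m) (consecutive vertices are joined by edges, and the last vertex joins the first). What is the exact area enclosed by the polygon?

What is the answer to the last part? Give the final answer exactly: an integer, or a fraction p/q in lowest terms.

658

Stage 1: squarings mod 1641: 289^1=289, 289^2=1471, 289^4=1003, 289^8=76, 289^16=853, 289^32=646, 289^64=502, 289^128=931, 289^256=313, 289^512=1150, 289^1024=1495, 289^2048=1624, 289^4096=289, 289^8192=1471, 289^16384=1003, 289^32768=76, 289^65536=853, 289^131072=646, 289^262144=502, 289^524288=931; 289^580715 = 289^1 * 289^2 * 289^8 * 289^32 * 289^64 * 289^1024 * 289^2048 * 289^4096 * 289^16384 * 289^32768 * 289^524288 = 160 (mod 1641); answer 160
Stage 2: U1 = 160; w = -30; f(3) = -3*(-21) + 3*(-48) - 2*(-30) = -21; iterating: f(3)=-21, f(4)=96, f(5)=-309, f(6)=1257, f(7)=-4890, f(8)=19059, f(9)=-74361, f(10)=290040, f(11)=-1131321, f(12)=4412805, f(13)=-17212458, f(14)=67138431, f(15)=-261878277, f(16)=1021475040; answer 1021475040
Stage 3: U2 = 1021475040; m = 15; cross terms: (-18*1 - 20*-39)=762, (20*-4 - -4*1)=-76, (-4*15 - -12*-4)=-108, (-12*-39 - -18*15)=738; twice the area = |1316| = 1316; area = 658; answer 658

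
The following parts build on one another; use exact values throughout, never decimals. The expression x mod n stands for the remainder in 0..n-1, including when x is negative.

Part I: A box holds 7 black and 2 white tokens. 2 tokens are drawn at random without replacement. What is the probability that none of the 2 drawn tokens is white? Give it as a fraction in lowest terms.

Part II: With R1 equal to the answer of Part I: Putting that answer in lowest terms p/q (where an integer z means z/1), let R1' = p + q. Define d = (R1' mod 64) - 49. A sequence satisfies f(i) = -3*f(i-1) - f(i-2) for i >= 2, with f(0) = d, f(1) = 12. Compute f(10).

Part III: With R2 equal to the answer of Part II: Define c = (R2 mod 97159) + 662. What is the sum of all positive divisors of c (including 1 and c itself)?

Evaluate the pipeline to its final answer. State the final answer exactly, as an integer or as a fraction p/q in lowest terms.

Part I: total draws C(9,2) = 36; favorable C(7,2) = 21; P = 7/12; answer 7/12
Part II: R1 = 7/12; threaded value p + q = 19; d = -30; f(2) = -3*(12) - 1*(-30) = -6; iterating: f(2)=-6, f(3)=6, f(4)=-12, f(5)=30, f(6)=-78, f(7)=204, f(8)=-534, f(9)=1398, f(10)=-3660; answer -3660
Part III: R2 = -3660; c = 94161; 94161 = 3 * 31387; sigma = (1 + 3) * (1 + 31387) = 4 * 31388 = 125552; answer 125552

125552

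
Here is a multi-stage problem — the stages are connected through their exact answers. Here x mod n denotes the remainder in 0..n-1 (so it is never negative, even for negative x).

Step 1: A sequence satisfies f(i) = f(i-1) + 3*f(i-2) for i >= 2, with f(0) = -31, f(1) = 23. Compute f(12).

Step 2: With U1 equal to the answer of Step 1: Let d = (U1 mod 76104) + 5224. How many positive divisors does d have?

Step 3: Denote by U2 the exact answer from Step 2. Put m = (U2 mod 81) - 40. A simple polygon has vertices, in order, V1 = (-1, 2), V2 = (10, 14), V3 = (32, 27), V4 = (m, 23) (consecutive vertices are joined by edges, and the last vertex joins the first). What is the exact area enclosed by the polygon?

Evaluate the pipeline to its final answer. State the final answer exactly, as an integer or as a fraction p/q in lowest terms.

Step 1: f(2) = 1*(23) + 3*(-31) = -70; iterating: f(2)=-70, f(3)=-1, f(4)=-211, f(5)=-214, f(6)=-847, f(7)=-1489, f(8)=-4030, f(9)=-8497, f(10)=-20587, f(11)=-46078, f(12)=-107839; answer -107839
Step 2: U1 = -107839; d = 49593; 49593 = 3 * 61 * 271; number of divisors = (1+1) * (1+1) * (1+1) = 8; answer 8
Step 3: U2 = 8; m = -32; cross terms: (-1*14 - 10*2)=-34, (10*27 - 32*14)=-178, (32*23 - -32*27)=1600, (-32*2 - -1*23)=-41; twice the area = |1347| = 1347; area = 1347/2; answer 1347/2

1347/2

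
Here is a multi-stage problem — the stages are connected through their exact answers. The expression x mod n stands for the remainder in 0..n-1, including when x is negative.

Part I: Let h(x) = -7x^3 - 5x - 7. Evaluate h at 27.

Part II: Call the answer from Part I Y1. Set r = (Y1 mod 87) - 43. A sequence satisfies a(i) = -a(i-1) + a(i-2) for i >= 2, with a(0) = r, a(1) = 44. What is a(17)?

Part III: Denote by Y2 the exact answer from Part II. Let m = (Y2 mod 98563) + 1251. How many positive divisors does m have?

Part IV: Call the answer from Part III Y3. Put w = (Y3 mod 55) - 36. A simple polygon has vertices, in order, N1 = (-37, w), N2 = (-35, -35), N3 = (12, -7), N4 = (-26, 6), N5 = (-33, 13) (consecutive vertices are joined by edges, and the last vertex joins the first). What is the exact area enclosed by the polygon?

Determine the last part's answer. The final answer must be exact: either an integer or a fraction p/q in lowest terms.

2135/2

Part I: -7*(27)^3 - 5*(27)^1 - 7 = (-137781) + (-135) + (-7) = -137923; answer -137923
Part II: Y1 = -137923; r = 16; a(2) = -1*(44) + 1*(16) = -28; iterating: a(2)=-28, a(3)=72, a(4)=-100, a(5)=172, a(6)=-272, a(7)=444, a(8)=-716, a(9)=1160, a(10)=-1876, a(11)=3036, a(12)=-4912, a(13)=7948, a(14)=-12860, a(15)=20808, a(16)=-33668, a(17)=54476; answer 54476
Part III: Y2 = 54476; m = 55727; 55727 = 7 * 19 * 419; number of divisors = (1+1) * (1+1) * (1+1) = 8; answer 8
Part IV: Y3 = 8; w = -28; cross terms: (-37*-35 - -35*-28)=315, (-35*-7 - 12*-35)=665, (12*6 - -26*-7)=-110, (-26*13 - -33*6)=-140, (-33*-28 - -37*13)=1405; twice the area = |2135| = 2135; area = 2135/2; answer 2135/2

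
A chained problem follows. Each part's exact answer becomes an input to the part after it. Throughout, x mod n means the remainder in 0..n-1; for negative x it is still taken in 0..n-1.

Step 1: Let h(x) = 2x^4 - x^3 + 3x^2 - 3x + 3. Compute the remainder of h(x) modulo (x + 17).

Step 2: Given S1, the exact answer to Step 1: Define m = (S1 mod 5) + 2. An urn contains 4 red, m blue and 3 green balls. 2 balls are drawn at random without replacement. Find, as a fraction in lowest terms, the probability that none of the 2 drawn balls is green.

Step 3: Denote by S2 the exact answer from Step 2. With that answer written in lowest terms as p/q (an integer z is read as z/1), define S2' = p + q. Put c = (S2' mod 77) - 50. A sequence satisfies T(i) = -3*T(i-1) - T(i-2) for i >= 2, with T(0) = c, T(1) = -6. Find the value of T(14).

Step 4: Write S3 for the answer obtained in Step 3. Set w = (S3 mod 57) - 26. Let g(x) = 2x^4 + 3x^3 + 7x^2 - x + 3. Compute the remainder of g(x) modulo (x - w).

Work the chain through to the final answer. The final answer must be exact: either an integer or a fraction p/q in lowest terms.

Step 1: remainder = value at the root: 2*(-17)^4 - 1*(-17)^3 + 3*(-17)^2 - 3*(-17)^1 + 3 = (167042) + (4913) + (867) + (51) + (3) = 172876; answer 172876
Step 2: S1 = 172876; m = 3; total draws C(10,2) = 45; favorable C(7,2) = 21; P = 7/15; answer 7/15
Step 3: S2 = 7/15; threaded value p + q = 22; c = -28; T(2) = -3*(-6) - 1*(-28) = 46; iterating: T(2)=46, T(3)=-132, T(4)=350, T(5)=-918, T(6)=2404, T(7)=-6294, T(8)=16478, T(9)=-43140, T(10)=112942, T(11)=-295686, T(12)=774116, T(13)=-2026662, T(14)=5305870; answer 5305870
Step 4: S3 = 5305870; w = -1; remainder = value at the root: 2*(-1)^4 + 3*(-1)^3 + 7*(-1)^2 - 1*(-1)^1 + 3 = (2) + (-3) + (7) + (1) + (3) = 10; answer 10

10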